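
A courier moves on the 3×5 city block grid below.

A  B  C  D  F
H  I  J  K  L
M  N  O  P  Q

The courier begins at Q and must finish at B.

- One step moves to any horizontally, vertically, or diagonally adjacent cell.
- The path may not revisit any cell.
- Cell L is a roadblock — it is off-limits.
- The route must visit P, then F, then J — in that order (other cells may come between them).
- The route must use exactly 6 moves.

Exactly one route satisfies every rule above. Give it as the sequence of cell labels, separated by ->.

The waypoints must appear in the order P, F, J, with no cell reused.
Route from Q: left 1 to P, up 1 to K, up-right 1 to F, left 1 to D, down-left 1 to J, up-left 1 to B — 6 moves in all.
Check: order respected (P at step 1, F at step 3, J at step 5); 6 moves as required.

Q -> P -> K -> F -> D -> J -> B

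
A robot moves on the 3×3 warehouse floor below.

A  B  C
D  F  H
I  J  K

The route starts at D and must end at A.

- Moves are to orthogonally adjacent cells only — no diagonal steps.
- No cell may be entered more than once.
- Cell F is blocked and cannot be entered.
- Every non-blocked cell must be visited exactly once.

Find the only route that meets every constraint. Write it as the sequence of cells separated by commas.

D, I, J, K, H, C, B, A

Need to visit all 8 open cells exactly once, starting at D and ending at A.
Cell J has only two open neighbours (I and K), so the path must pass straight through it: one of those is the cell it's entered from and the other is where it exits.
Route from D: down 1 to I, right 2 to K, up 2 to C, left 2 to A — 7 moves in all.
Check: all 8 open cells covered.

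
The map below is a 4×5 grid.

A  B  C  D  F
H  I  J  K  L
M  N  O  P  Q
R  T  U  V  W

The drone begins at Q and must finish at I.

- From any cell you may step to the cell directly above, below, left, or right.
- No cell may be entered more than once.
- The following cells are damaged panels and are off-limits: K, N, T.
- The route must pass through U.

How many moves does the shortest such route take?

6

Any route passes through U somewhere between Q and I. Summing Manhattan distances along the two legs (Q → U → I) gives a lower bound of 3 + 3 = 6 moves.
A route of 6 moves achieves this: Q → W → V → U → O → J → I.
Since 6 matches the lower bound, it is optimal.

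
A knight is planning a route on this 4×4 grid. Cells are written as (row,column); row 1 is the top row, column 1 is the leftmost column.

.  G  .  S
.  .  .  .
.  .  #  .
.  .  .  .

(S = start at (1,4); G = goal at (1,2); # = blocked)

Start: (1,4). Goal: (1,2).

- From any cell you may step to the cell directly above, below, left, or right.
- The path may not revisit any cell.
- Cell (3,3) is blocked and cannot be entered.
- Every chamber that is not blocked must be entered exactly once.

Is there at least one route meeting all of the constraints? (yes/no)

One route that works: (1,4) → (1,3) → (2,3) → (2,4) → (3,4) → (4,4) → (4,3) → (4,2) → (4,1) → (3,1) → (3,2) → (2,2) → (2,1) → (1,1) → (1,2).

yes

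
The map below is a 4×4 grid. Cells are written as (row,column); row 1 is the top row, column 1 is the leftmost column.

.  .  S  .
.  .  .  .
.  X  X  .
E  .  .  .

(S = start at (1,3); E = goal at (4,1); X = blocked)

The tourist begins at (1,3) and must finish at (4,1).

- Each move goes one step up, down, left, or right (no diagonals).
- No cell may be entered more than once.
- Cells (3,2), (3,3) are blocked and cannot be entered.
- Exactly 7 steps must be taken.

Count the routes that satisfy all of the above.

Need simple routes of exactly 7 moves from (1,3) to (4,1) (Manhattan distance 5, so 1 moves are spent on a detour and 1 undoing it).
Enumerating: (1,3) (2,3) (2,2) (1,2) (1,1) (2,1) (3,1) (4,1) | (1,3) (2,3) (2,4) (3,4) (4,4) (4,3) (4,2) (4,1) | (1,3) (1,4) (2,4) (3,4) (4,4) (4,3) (4,2) (4,1) | (1,3) (1,4) (2,4) (2,3) (2,2) (2,1) (3,1) (4,1).
That gives 4 routes.

4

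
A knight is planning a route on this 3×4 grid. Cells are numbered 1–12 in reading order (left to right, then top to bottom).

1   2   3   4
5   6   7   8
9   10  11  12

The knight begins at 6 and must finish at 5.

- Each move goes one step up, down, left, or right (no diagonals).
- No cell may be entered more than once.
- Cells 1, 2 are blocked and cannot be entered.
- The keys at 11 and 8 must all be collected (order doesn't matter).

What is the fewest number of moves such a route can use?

7

Any route passes through 11 and 8 in some order between 6 and 5. Summing Manhattan distances along each leg and taking the cheapest ordering (6 → 11 → 8 → 5) gives a lower bound of 2 + 2 + 3 = 7 moves.
A route of 7 moves achieves this: 6 → 7 → 8 → 12 → 11 → 10 → 9 → 5.
Since 7 matches the lower bound, it is optimal.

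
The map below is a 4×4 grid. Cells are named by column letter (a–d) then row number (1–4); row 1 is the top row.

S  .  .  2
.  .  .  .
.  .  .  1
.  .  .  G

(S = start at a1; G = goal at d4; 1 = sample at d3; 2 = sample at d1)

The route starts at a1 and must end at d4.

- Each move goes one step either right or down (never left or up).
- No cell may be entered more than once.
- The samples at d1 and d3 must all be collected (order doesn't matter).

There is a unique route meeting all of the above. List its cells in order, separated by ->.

Moves only go right or down, so the column and row indices never decrease.
Route from a1: 3× right (reaching d1), 3× down (reaching d4) — 6 moves in all.
Check: all required cells visited.

a1 -> b1 -> c1 -> d1 -> d2 -> d3 -> d4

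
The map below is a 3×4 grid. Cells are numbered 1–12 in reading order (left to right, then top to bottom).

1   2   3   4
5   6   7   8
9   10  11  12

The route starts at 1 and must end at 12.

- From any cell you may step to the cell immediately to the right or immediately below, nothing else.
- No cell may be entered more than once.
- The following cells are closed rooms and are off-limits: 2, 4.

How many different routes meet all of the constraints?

4

A right/down-only route from 1 to 12 makes exactly 2 down-moves and 3 right-moves in some order.
With no other constraints that would be C(5,2) = 10 routes.
Subtract routes through each blocked cell (inclusion–exclusion for overlaps): − through 2: 6 − through 4: 1 + through 2&4: 1 → 4.
That gives 4 routes.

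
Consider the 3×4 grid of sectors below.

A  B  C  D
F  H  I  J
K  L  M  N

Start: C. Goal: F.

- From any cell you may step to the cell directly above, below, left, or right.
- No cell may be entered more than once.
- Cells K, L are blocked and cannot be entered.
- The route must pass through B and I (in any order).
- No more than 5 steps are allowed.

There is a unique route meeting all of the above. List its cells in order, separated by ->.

Any route must reach B and I and still end at F within 5 moves, so the order of the required stops is forced.
Route from C: down 1 to I, left 1 to H, up 1 to B, left 1 to A, down 1 to F — 5 moves in all.
Check: all required cells visited; 5 ≤ 5 moves.

C -> I -> H -> B -> A -> F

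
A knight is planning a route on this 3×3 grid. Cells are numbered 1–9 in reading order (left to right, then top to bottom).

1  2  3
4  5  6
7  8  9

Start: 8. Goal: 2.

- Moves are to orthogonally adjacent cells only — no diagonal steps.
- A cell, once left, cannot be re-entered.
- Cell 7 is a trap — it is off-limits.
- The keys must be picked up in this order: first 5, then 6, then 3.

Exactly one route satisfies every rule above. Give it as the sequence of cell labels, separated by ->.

The waypoints must appear in the order 5, 6, 3, with no cell reused.
Route from 8: up 1 to 5, right 1 to 6, up 1 to 3, left 1 to 2 — 4 moves in all.
Check: order respected (5 at step 1, 6 at step 2, 3 at step 3).

8 -> 5 -> 6 -> 3 -> 2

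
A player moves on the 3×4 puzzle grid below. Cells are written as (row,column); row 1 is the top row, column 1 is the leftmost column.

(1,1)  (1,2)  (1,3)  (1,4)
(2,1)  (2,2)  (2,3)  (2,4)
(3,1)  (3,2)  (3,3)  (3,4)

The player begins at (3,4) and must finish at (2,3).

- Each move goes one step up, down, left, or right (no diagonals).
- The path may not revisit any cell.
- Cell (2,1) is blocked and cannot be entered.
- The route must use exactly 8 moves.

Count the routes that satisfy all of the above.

Need simple routes of exactly 8 moves from (3,4) to (2,3) (Manhattan distance 2, so 3 moves are spent on a detour and 3 undoing it).
Enumerating: (3,4) (2,4) (1,4) (1,3) (1,2) (2,2) (3,2) (3,3) (2,3) | (3,4) (3,3) (3,2) (2,2) (1,2) (1,3) (1,4) (2,4) (2,3).
That gives 2 routes.

2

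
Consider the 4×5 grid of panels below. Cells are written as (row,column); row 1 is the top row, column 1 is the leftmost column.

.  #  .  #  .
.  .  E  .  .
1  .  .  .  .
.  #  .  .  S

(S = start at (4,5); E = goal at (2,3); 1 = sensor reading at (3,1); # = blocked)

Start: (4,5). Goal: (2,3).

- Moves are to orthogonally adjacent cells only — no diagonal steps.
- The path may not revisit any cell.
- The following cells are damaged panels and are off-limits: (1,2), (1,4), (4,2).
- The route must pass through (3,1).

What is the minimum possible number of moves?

Any route passes through (3,1) somewhere between (4,5) and (2,3). Summing Manhattan distances along the two legs ((4,5) → (3,1) → (2,3)) gives a lower bound of 5 + 3 = 8 moves.
A route of 8 moves achieves this: (4,5) → (3,5) → (3,4) → (3,3) → (3,2) → (3,1) → (2,1) → (2,2) → (2,3).
Since 8 matches the lower bound, it is optimal.

8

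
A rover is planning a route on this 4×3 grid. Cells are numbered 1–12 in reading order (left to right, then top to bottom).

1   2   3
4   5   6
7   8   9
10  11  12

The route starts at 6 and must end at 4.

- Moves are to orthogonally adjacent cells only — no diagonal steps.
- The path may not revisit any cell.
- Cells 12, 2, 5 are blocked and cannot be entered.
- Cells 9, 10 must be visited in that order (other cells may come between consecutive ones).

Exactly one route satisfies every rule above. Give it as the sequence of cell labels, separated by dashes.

The waypoints must appear in the order 9, 10, with no cell reused.
Route from 6: down to 9, left to 8, down to 11, left to 10, 2× up (reaching 4) — 6 moves in all.
Check: order respected (9 at step 1, 10 at step 4).

6 - 9 - 8 - 11 - 10 - 7 - 4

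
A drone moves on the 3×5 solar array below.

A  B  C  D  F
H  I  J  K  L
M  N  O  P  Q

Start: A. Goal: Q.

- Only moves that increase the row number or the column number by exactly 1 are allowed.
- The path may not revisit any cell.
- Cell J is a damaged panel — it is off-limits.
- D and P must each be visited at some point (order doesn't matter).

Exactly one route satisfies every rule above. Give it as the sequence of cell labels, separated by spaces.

Moves only go right or down, so the column and row indices never decrease.
Route from A: 3× right (reaching D), 2× down (reaching P), right to Q — 6 moves in all.
Check: all required cells visited.

A B C D K P Q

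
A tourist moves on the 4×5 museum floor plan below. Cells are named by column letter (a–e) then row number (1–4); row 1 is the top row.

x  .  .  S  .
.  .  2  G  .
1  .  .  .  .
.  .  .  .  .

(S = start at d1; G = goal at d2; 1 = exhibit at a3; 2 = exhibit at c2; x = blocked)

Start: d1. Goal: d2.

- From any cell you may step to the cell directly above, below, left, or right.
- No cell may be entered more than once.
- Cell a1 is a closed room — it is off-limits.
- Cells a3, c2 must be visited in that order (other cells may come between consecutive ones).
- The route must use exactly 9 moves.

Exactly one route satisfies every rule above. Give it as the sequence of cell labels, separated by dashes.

The waypoints must appear in the order a3, c2, with no cell reused.
Route from d1: left 2 to b1, down 1 to b2, left 1 to a2, down 1 to a3, right 2 to c3, up 1 to c2, right 1 to d2 — 9 moves in all.
Check: order respected (1 at step 5, 2 at step 8); 9 moves as required.

d1 - c1 - b1 - b2 - a2 - a3 - b3 - c3 - c2 - d2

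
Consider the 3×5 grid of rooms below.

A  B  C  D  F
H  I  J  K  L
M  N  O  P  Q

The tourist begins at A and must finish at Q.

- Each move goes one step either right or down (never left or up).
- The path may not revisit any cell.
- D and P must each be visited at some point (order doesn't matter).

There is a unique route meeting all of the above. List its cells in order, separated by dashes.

Moves only go right or down, so the column and row indices never decrease.
Route from A: 3× right (reaching D), 2× down (reaching P), right to Q — 6 moves in all.
Check: all required cells visited.

A - B - C - D - K - P - Q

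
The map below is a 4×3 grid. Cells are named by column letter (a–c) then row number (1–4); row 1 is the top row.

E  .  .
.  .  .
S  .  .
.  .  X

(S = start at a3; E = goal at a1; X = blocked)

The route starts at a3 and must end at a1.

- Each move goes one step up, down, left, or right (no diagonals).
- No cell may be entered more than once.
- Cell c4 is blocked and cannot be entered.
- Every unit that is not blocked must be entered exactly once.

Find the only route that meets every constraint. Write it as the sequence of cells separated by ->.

a3 -> a4 -> b4 -> b3 -> c3 -> c2 -> c1 -> b1 -> b2 -> a2 -> a1

Need to visit all 11 open cells exactly once, starting at a3 and ending at a1.
Cell c3 has only two open neighbours (c2 and b3), so the path must pass straight through it: one of those is the cell it's entered from and the other is where it exits.
Route from a3: down 1 to a4, right 1 to b4, up 1 to b3, right 1 to c3, up 2 to c1, left 1 to b1, down 1 to b2, left 1 to a2, up 1 to a1 — 10 moves in all.
Check: all 11 open cells covered.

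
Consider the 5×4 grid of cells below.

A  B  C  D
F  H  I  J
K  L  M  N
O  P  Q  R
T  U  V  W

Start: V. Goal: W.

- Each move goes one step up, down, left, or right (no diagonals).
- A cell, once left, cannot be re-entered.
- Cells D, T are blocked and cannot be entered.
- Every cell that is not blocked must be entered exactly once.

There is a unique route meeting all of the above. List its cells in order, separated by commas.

Need to visit all 18 open cells exactly once, starting at V and ending at W.
Cell O has only two open neighbours (K and P), so the path must pass straight through it: one of those is the cell it's entered from and the other is where it exits.
Route from V: left to U, up to P, left to O, up to K, right to L, up to H, left to F, up to A, 2× right (reaching C), down to I, right to J, down to N, left to M, down to Q, right to R, down to W — 17 moves in all.
Check: all 18 open cells covered.

V, U, P, O, K, L, H, F, A, B, C, I, J, N, M, Q, R, W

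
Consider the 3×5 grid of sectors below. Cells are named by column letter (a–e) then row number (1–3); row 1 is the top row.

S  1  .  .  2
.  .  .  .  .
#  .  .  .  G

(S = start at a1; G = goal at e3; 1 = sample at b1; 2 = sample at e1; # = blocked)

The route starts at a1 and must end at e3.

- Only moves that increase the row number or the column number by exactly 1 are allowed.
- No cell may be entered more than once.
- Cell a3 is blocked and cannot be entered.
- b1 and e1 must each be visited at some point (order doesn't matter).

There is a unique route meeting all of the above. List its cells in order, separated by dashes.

a1 - b1 - c1 - d1 - e1 - e2 - e3

Moves only go right or down, so the column and row indices never decrease.
Route from a1: 4× right (reaching e1), 2× down (reaching e3) — 6 moves in all.
Check: all required cells visited.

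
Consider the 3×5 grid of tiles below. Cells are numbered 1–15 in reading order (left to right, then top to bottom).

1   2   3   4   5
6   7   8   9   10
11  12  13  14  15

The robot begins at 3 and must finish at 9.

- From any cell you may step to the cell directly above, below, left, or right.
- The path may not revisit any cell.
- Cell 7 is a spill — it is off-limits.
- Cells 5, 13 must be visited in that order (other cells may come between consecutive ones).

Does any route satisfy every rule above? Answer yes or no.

yes

One route that works: 3 → 4 → 5 → 10 → 15 → 14 → 13 → 8 → 9.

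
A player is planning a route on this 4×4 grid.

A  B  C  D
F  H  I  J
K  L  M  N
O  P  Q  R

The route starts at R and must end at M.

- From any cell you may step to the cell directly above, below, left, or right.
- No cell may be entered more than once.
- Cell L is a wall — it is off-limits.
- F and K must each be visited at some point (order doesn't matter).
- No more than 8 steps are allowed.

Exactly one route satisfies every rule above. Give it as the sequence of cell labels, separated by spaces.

R Q P O K F H I M

The 8-move cap with required stops at F, K leaves no slack for detours.
Route from R: left 3 to O, up 2 to F, right 2 to I, down 1 to M — 8 moves in all.
Check: all required cells visited; 8 ≤ 8 moves.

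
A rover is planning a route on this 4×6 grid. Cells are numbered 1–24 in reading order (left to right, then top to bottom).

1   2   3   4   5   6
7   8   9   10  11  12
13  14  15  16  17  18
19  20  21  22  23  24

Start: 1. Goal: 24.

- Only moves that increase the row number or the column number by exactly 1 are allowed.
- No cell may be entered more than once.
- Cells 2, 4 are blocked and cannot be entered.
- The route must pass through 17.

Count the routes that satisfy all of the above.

A right/down-only route from 1 to 24 makes exactly 3 down-moves and 5 right-moves in some order.
With no other constraints that would be C(8,3) = 56 routes.
Split at 17 and multiply the segment counts (each segment already excludes blocked cells): 1→17: 5; 17→24: 2; product = 10.
That gives 10 routes.

10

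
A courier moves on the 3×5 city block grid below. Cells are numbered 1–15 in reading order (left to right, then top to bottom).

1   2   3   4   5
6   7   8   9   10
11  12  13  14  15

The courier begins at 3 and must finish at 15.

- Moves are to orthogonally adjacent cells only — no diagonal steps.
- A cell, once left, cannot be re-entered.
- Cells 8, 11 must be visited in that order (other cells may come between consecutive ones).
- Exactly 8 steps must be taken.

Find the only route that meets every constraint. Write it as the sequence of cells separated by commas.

3, 8, 7, 6, 11, 12, 13, 14, 15

The waypoints must appear in the order 8, 11, with no cell reused.
Route from 3: down to 8, 2× left (reaching 6), down to 11, 4× right (reaching 15) — 8 moves in all.
Check: order respected (8 at step 1, 11 at step 4); 8 moves as required.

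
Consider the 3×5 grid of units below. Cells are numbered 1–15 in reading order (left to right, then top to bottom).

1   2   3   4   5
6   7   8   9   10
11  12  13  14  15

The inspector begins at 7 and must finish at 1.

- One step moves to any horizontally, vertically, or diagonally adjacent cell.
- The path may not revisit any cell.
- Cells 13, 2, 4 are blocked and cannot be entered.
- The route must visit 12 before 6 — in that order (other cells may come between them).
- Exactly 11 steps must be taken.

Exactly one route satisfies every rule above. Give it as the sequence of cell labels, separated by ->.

7 -> 3 -> 9 -> 5 -> 10 -> 15 -> 14 -> 8 -> 12 -> 11 -> 6 -> 1

The waypoints must appear in the order 12, 6, with no cell reused.
Route from 7: up-right 1 to 3, down-right 1 to 9, up-right 1 to 5, down 2 to 15, left 1 to 14, up-left 1 to 8, down-left 1 to 12, left 1 to 11, up 2 to 1 — 11 moves in all.
Check: order respected (12 at step 8, 6 at step 10); 11 moves as required.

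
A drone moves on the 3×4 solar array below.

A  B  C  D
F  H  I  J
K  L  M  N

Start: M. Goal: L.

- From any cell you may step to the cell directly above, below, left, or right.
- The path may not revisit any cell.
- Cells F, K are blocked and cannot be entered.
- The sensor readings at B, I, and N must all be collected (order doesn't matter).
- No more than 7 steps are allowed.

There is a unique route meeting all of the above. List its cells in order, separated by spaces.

The budget equals the shortest possible length, so every move has to be on a shortest route through the required cells.
Route from M: right to N, up to J, left to I, up to C, left to B, 2× down (reaching L) — 7 moves in all.
Check: all required cells visited; 7 ≤ 7 moves.

M N J I C B H L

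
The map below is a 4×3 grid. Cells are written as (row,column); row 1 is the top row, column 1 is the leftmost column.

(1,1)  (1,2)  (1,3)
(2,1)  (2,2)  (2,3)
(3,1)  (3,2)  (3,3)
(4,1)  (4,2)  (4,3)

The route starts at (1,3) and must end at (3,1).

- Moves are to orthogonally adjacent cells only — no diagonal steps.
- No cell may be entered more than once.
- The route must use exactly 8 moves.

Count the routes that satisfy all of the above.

9

Need simple routes of exactly 8 moves from (1,3) to (3,1) (Manhattan distance 4, so 2 moves are spent on a detour and 2 undoing it).
Branch systematically from the start, pruning whenever the remaining move budget drops below the Manhattan distance to (3,1) or differs from it in parity. Grouping the completions by first move — via (2,3): 3; via (1,2): 6 — and summing: 3 + 6 = 9.
That gives 9 routes.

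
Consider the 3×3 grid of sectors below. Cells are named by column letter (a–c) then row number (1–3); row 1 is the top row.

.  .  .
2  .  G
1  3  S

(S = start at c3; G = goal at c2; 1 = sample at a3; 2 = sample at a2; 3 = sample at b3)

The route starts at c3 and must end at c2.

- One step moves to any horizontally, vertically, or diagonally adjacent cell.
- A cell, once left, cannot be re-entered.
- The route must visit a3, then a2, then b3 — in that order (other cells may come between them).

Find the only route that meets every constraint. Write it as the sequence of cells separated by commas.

c3, b2, a3, a2, b3, c2

The waypoints must appear in the order a3, a2, b3, with no cell reused.
Route from c3: up-left 1 to b2, down-left 1 to a3, up 1 to a2, down-right 1 to b3, up-right 1 to c2 — 5 moves in all.
Check: order respected (1 at step 2, 2 at step 3, 3 at step 4).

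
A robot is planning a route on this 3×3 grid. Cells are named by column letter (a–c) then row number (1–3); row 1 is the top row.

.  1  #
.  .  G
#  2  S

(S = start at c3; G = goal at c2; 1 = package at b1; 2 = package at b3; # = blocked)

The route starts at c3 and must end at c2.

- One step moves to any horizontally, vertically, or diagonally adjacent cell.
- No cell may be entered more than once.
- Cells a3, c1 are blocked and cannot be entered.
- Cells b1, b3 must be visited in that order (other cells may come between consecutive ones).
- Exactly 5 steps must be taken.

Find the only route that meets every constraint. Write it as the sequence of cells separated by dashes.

c3 - b2 - b1 - a2 - b3 - c2

The waypoints must appear in the order b1, b3, with no cell reused.
Route from c3: up-left 1 to b2, up 1 to b1, down-left 1 to a2, down-right 1 to b3, up-right 1 to c2 — 5 moves in all.
Check: order respected (1 at step 2, 2 at step 4); 5 moves as required.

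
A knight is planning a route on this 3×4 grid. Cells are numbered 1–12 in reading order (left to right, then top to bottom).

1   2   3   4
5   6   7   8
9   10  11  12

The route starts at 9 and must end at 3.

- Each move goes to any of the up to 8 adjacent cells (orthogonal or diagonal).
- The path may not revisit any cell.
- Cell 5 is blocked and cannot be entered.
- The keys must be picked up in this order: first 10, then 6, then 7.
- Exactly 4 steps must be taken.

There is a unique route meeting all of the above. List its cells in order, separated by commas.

9, 10, 6, 7, 3

The waypoints must appear in the order 10, 6, 7, with no cell reused.
Route from 9: right to 10, up to 6, right to 7, up to 3 — 4 moves in all.
Check: order respected (10 at step 1, 6 at step 2, 7 at step 3); 4 moves as required.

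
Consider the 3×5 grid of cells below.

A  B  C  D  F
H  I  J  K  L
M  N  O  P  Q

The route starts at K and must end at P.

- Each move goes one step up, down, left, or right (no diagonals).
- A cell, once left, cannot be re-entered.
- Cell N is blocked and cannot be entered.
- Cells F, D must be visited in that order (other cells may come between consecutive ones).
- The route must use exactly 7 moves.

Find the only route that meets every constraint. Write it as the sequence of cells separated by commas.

K, L, F, D, C, J, O, P

The waypoints must appear in the order F, D, with no cell reused.
Route from K: right 1 to L, up 1 to F, left 2 to C, down 2 to O, right 1 to P — 7 moves in all.
Check: order respected (F at step 2, D at step 3); 7 moves as required.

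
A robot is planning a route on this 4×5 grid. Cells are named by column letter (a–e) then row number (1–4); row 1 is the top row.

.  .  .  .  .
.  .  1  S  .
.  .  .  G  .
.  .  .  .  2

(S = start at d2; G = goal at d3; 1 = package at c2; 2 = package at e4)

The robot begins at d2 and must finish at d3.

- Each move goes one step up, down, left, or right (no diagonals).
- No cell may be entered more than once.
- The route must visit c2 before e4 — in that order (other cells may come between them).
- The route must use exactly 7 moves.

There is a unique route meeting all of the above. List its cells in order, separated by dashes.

The waypoints must appear in the order c2, e4, with no cell reused.
Route from d2: left 1 to c2, down 2 to c4, right 2 to e4, up 1 to e3, left 1 to d3 — 7 moves in all.
Check: order respected (1 at step 1, 2 at step 5); 7 moves as required.

d2 - c2 - c3 - c4 - d4 - e4 - e3 - d3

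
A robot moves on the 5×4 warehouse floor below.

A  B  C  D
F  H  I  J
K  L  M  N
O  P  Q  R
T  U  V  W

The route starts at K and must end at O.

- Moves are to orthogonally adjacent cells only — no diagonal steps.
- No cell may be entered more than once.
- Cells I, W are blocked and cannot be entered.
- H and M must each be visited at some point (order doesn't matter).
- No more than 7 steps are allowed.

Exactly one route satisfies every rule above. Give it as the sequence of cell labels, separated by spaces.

Any route must reach H and M and still end at O within 7 moves, so the order of the required stops is forced.
Route from K: up 1 to F, right 1 to H, down 1 to L, right 1 to M, down 1 to Q, left 2 to O — 7 moves in all.
Check: all required cells visited; 7 ≤ 7 moves.

K F H L M Q P O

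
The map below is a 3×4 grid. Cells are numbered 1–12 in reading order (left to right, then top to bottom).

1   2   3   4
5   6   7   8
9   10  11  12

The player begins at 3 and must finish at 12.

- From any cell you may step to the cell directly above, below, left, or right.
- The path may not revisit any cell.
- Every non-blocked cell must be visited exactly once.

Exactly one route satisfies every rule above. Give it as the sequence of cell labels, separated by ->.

3 -> 4 -> 8 -> 7 -> 6 -> 2 -> 1 -> 5 -> 9 -> 10 -> 11 -> 12

Need to visit all 12 open cells exactly once, starting at 3 and ending at 12.
Route from 3: right to 4, down to 8, 2× left (reaching 6), up to 2, left to 1, 2× down (reaching 9), 3× right (reaching 12) — 11 moves in all.
Check: all 12 open cells covered.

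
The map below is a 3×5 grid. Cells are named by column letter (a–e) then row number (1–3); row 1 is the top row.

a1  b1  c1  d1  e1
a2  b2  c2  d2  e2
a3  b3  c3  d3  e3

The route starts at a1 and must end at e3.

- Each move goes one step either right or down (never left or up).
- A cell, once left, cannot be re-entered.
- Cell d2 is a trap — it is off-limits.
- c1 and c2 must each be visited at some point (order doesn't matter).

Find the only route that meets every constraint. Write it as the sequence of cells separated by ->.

a1 -> b1 -> c1 -> c2 -> c3 -> d3 -> e3

Moves only go right or down, so the column and row indices never decrease.
Route from a1: right 2 to c1, down 2 to c3, right 2 to e3 — 6 moves in all.
Check: all required cells visited.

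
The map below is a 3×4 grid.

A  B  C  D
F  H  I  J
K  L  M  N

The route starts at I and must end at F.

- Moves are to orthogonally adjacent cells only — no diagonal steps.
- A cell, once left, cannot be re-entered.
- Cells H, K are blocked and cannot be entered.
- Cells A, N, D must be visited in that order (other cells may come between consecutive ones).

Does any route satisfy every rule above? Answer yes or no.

Ignoring the required order, 1 revisit-free route from I to F passes through all of A, N, and D; the waypoint orders that occur are N → D → A (1) — never A → N → D.

no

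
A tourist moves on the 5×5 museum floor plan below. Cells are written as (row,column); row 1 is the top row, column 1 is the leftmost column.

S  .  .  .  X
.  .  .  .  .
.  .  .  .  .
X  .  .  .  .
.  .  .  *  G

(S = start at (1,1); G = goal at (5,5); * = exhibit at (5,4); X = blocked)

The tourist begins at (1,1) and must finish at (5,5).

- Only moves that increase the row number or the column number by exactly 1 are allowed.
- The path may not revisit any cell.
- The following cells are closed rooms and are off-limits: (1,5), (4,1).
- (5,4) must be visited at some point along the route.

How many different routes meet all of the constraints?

A right/down-only route from (1,1) to (5,5) makes exactly 4 down-moves and 4 right-moves in some order.
With no other constraints that would be C(8,4) = 70 routes.
Split at (5,4) and multiply the segment counts (each segment already excludes blocked cells): (1,1)→(5,4): 31; (5,4)→(5,5): 1; product = 31.
That gives 31 routes.

31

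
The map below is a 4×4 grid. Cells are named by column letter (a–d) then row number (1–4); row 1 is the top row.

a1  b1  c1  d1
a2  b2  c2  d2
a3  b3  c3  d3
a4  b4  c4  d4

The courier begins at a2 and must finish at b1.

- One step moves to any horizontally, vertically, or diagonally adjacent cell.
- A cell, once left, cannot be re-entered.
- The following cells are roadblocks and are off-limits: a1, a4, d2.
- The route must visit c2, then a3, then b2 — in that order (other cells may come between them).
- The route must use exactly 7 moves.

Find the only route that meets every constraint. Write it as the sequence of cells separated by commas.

a2, b3, c2, c3, b4, a3, b2, b1

The waypoints must appear in the order c2, a3, b2, with no cell reused.
Route from a2: down-right to b3, up-right to c2, down to c3, down-left to b4, up-left to a3, up-right to b2, up to b1 — 7 moves in all.
Check: order respected (c2 at step 2, a3 at step 5, b2 at step 6); 7 moves as required.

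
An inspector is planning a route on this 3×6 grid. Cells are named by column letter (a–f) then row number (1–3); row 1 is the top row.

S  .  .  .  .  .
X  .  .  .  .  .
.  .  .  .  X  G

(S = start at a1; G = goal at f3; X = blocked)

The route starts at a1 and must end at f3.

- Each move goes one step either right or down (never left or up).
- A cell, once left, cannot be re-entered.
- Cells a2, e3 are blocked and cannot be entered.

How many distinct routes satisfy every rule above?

A right/down-only route from a1 to f3 makes exactly 2 down-moves and 5 right-moves in some order.
With no other constraints that would be C(7,2) = 21 routes.
Subtract routes through each blocked cell (inclusion–exclusion for overlaps): − through a2: 6 − through e3: 15 + through a2&e3: 5 → 5.
That gives 5 routes.

5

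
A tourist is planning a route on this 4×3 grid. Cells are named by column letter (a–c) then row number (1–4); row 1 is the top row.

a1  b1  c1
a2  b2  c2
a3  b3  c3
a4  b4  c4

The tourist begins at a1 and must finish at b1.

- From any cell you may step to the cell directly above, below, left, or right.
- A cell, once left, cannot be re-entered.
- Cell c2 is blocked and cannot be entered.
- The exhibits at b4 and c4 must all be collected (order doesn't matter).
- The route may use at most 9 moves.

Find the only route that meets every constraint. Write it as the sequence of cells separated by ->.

a1 -> a2 -> a3 -> a4 -> b4 -> c4 -> c3 -> b3 -> b2 -> b1

Any route must reach b4 and c4 and still end at b1 within 9 moves, so the order of the required stops is forced.
Route from a1: 3× down (reaching a4), 2× right (reaching c4), up to c3, left to b3, 2× up (reaching b1) — 9 moves in all.
Check: all required cells visited; 9 ≤ 9 moves.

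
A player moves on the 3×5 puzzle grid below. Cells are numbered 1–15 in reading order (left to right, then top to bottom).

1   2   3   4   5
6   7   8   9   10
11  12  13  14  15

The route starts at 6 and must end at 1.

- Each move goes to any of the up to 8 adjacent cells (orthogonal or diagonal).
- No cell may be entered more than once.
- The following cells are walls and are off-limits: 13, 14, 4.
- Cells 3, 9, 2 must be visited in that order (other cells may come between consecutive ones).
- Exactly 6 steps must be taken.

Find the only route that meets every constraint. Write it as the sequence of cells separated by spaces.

6 7 3 9 8 2 1

The waypoints must appear in the order 3, 9, 2, with no cell reused.
Route from 6: right to 7, up-right to 3, down-right to 9, left to 8, up-left to 2, left to 1 — 6 moves in all.
Check: order respected (3 at step 2, 9 at step 3, 2 at step 5); 6 moves as required.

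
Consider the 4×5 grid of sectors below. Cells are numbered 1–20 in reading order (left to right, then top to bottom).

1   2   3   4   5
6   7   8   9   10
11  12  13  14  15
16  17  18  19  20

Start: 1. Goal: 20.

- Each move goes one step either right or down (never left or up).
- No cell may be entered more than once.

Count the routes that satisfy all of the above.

A right/down-only route from 1 to 20 makes exactly 3 down-moves and 4 right-moves in some order.
With no other constraints that would be C(7,3) = 35 routes.
That gives 35 routes.

35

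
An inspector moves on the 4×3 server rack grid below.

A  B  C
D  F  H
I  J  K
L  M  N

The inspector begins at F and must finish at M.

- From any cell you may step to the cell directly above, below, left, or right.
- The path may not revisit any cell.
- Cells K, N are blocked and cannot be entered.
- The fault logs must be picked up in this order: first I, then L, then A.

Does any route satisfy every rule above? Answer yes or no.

no

Ignoring the required order, 2 revisit-free routes from F to M pass through all of I, L, and A; the waypoint orders that occur are A → I → L (2) — never I → L → A.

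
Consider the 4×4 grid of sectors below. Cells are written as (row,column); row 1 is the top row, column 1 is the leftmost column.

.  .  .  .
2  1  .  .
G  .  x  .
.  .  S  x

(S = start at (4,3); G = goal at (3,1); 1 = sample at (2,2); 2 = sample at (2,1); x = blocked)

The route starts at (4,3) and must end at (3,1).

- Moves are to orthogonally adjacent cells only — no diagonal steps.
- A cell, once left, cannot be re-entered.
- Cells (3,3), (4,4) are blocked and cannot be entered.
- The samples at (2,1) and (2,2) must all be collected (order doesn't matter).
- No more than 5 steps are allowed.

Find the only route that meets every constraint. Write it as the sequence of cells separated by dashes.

(4,3) - (4,2) - (3,2) - (2,2) - (2,1) - (3,1)

The budget equals the shortest possible length, so every move has to be on a shortest route through the required cells.
Route from (4,3): left to (4,2), 2× up (reaching (2,2)), left to (2,1), down to (3,1) — 5 moves in all.
Check: all required cells visited; 5 ≤ 5 moves.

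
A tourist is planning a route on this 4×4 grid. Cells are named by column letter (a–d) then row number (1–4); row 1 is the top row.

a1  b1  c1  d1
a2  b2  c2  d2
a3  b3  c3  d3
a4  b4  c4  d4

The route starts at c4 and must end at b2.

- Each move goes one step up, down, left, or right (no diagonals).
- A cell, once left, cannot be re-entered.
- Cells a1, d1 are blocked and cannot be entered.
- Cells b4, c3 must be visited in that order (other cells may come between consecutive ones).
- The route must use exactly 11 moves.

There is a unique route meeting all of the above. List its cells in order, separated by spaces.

c4 b4 a4 a3 b3 c3 d3 d2 c2 c1 b1 b2

The waypoints must appear in the order b4, c3, with no cell reused.
Route from c4: left 2 to a4, up 1 to a3, right 3 to d3, up 1 to d2, left 1 to c2, up 1 to c1, left 1 to b1, down 1 to b2 — 11 moves in all.
Check: order respected (b4 at step 1, c3 at step 5); 11 moves as required.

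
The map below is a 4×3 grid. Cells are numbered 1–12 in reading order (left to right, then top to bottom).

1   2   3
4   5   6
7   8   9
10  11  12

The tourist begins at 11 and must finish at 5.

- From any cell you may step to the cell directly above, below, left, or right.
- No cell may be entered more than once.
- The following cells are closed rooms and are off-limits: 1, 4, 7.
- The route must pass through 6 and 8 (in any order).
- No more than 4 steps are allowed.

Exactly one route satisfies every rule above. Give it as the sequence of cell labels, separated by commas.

The budget equals the shortest possible length, so every move has to be on a shortest route through the required cells.
Route from 11: up to 8, right to 9, up to 6, left to 5 — 4 moves in all.
Check: all required cells visited; 4 ≤ 4 moves.

11, 8, 9, 6, 5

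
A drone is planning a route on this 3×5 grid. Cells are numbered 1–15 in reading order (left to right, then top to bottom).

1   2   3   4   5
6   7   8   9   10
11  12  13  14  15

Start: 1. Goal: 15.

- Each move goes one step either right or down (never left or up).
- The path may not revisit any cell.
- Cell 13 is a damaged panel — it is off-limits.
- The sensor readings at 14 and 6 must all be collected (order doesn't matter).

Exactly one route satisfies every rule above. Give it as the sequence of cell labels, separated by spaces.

Moves only go right or down, so the column and row indices never decrease.
Route from 1: down 1 to 6, right 3 to 9, down 1 to 14, right 1 to 15 — 6 moves in all.
Check: all required cells visited.

1 6 7 8 9 14 15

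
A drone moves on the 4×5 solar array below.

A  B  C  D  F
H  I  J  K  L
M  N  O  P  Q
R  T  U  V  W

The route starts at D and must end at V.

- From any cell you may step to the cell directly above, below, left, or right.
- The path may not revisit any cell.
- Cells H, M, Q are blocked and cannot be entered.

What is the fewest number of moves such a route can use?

3

The Manhattan distance from D to V is |1−4| + |4−4| = 3, so at least 3 moves are needed.
A route of 3 moves achieves this: D → K → P → V.
Since 3 matches the lower bound, it is optimal.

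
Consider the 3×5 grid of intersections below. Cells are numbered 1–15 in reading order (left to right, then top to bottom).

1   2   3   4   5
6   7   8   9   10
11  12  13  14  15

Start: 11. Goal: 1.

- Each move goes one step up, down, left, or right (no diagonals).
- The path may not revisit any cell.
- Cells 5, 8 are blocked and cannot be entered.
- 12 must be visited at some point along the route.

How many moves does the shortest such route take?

Any route passes through 12 somewhere between 11 and 1. Summing Manhattan distances along the two legs (11 → 12 → 1) gives a lower bound of 1 + 3 = 4 moves.
A route of 4 moves achieves this: 11 → 12 → 7 → 2 → 1.
Since 4 matches the lower bound, it is optimal.

4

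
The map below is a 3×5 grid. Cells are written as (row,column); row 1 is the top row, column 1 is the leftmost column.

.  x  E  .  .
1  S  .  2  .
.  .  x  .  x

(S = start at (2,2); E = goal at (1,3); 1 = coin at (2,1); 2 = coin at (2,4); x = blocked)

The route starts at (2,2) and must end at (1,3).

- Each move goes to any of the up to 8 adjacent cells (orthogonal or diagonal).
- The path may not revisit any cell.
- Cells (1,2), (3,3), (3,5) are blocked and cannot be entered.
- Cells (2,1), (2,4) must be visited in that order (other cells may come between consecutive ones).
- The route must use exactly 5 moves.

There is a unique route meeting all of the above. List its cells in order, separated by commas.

(2,2), (2,1), (3,2), (2,3), (2,4), (1,3)

The waypoints must appear in the order (2,1), (2,4), with no cell reused.
Route from (2,2): left to (2,1), down-right to (3,2), up-right to (2,3), right to (2,4), up-left to (1,3) — 5 moves in all.
Check: order respected (1 at step 1, 2 at step 4); 5 moves as required.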